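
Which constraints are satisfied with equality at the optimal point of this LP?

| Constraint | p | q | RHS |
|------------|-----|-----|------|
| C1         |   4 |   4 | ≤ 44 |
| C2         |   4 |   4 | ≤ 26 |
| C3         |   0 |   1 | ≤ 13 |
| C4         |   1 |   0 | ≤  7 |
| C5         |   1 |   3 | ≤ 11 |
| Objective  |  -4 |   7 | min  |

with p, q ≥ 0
Optimal: p = 6.5, q = 0
Slack at optimum:
  C1: slack = 18
  C2: slack = 0 (binding)
  C3: slack = 13
  C4: slack = 0.5
  C5: slack = 4.5
  p ≥ 0: p = 6.5
  q ≥ 0: q = 0 (binding)
Binding constraints: C2, q ≥ 0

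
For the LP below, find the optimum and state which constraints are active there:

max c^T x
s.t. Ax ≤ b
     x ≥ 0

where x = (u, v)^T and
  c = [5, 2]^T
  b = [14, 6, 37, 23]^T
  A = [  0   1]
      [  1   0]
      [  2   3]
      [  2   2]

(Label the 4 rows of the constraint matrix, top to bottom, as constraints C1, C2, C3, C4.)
Optimal: u = 6, v = 5.5
Binding: C2, C4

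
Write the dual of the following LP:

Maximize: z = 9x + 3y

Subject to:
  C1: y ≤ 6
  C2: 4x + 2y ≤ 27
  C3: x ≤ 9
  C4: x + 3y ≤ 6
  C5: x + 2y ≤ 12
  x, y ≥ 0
Minimize: z = 6y1 + 27y2 + 9y3 + 6y4 + 12y5

Subject to:
  C1: -4y2 - y3 - y4 - y5 ≤ -9
  C2: -y1 - 2y2 - 3y4 - 2y5 ≤ -3
  y1, y2, y3, y4, y5 ≥ 0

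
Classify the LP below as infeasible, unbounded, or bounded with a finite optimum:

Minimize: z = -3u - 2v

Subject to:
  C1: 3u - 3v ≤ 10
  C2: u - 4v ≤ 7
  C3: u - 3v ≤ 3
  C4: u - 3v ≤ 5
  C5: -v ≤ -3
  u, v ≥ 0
Feasible point: (0, 3) satisfies every constraint, so the LP is feasible.
Direction d = (0, 1): for each constraint row a, a·d ≤ 0 —
  (3)(0) + (-3)(1) = -3 ≤ 0
  (1)(0) + (-4)(1) = -4 ≤ 0
  (1)(0) + (-3)(1) = -3 ≤ 0
  (1)(0) + (-3)(1) = -3 ≤ 0
  (0)(0) + (-1)(1) = -1 ≤ 0
and d ≥ 0, so (0, 3) + t·d stays feasible for every t ≥ 0. Along this ray z = -3u - 2v changes by -2 per unit t, so z → −∞.

Unbounded — the objective can decrease without bound over the feasible region.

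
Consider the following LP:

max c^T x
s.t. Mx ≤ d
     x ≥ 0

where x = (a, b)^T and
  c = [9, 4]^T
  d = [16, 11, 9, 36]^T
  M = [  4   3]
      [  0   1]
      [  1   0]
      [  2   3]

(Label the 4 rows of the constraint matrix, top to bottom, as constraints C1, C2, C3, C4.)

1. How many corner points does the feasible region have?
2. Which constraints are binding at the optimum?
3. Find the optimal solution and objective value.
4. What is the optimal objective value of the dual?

1. 3
2. C1, b ≥ 0
3. a = 4, b = 0, z = 36
4. 36 (by strong duality, equal to the primal optimum)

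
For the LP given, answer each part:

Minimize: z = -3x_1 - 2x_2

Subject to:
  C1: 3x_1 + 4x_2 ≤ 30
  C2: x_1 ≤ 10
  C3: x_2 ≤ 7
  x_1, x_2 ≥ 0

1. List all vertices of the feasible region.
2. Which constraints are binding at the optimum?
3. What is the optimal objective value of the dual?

1. (0, 0), (10, 0), (0.6667, 7), (0, 7)
2. C1, C2, x_2 ≥ 0
3. -30 (by strong duality, equal to the primal optimum)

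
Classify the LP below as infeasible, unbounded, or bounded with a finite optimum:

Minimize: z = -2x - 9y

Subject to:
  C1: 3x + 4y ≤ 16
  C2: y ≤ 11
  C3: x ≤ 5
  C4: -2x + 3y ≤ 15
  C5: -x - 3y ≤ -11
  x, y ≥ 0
The point (0, 4) satisfies every constraint, so the LP is feasible; the constraints give x ≤ 5 and y ≤ 11, which with x, y ≥ 0 keep the feasible region inside a bounded box. A feasible, bounded LP attains a finite optimum at a vertex.

Feasible with finite optimum z* = -36 at (0, 4).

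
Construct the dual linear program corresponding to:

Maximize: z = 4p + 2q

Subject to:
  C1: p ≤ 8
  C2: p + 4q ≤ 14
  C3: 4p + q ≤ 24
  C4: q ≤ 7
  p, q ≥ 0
Minimize: z = 8y1 + 14y2 + 24y3 + 7y4

Subject to:
  C1: -y1 - y2 - 4y3 ≤ -4
  C2: -4y2 - y3 - y4 ≤ -2
  y1, y2, y3, y4 ≥ 0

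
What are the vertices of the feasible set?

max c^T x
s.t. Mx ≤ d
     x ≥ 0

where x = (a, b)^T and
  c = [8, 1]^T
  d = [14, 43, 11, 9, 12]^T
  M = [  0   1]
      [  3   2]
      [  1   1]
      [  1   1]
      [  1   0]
Each vertex is the intersection of two constraint boundaries that also satisfies all remaining constraints:
  a = 0 and b = 0 → (0, 0)
  a + b = 9 and b = 0 → (9, 0)
  a + b = 9 and a = 0 → (0, 9)

Vertices: (0, 0), (9, 0), (0, 9)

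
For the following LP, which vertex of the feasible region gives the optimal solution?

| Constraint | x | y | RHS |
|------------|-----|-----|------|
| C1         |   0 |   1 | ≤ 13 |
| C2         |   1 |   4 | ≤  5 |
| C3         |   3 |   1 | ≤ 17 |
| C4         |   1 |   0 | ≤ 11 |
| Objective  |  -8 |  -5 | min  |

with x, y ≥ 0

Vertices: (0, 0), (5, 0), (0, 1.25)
Evaluating z = -8x - 5y at each vertex:
  (0, 0): z = 0
  (5, 0): z = -40
  (0, 1.25): z = -6.25

The smallest value is z = -40, attained at (5, 0).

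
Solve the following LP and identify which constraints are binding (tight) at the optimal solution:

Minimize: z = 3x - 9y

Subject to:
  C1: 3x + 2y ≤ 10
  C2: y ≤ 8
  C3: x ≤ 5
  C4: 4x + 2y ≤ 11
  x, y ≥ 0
Optimal: x = 0, y = 5
Binding: C1, x ≥ 0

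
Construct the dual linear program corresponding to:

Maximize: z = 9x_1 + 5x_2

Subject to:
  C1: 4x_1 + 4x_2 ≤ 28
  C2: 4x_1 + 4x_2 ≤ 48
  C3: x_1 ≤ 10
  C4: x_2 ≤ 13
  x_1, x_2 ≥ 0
Minimize: z = 28y1 + 48y2 + 10y3 + 13y4

Subject to:
  C1: -4y1 - 4y2 - y3 ≤ -9
  C2: -4y1 - 4y2 - y4 ≤ -5
  y1, y2, y3, y4 ≥ 0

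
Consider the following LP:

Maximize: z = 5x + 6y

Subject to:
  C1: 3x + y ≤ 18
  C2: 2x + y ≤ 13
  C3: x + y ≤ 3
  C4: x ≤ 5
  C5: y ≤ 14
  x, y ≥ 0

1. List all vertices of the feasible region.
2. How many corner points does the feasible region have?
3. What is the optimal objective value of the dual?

1. (0, 0), (3, 0), (0, 3)
2. 3
3. 18 (by strong duality, equal to the primal optimum)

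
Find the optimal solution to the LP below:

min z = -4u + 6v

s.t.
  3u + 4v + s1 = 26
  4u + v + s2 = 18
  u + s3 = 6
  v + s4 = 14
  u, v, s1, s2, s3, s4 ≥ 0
u = 4.5, v = 0, z = -18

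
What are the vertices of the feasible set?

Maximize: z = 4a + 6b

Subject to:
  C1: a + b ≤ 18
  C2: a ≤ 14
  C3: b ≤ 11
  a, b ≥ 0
Each vertex is the intersection of two constraint boundaries that also satisfies all remaining constraints:
  a = 0 and b = 0 → (0, 0)
  a = 14 and b = 0 → (14, 0)
  a + b = 18 and a = 14 → (14, 4)
  a + b = 18 and b = 11 → (7, 11)
  b = 11 and a = 0 → (0, 11)

Vertices: (0, 0), (14, 0), (14, 4), (7, 11), (0, 11)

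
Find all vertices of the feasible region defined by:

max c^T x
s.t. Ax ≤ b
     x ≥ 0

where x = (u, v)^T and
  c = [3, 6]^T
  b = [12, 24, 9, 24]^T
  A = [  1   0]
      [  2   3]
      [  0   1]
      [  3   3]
Each vertex is the intersection of two constraint boundaries that also satisfies all remaining constraints:
  u = 0 and v = 0 → (0, 0)
  3u + 3v = 24 and v = 0 → (8, 0)
  2u + 3v = 24 and 3u + 3v = 24 → (0, 8)

Vertices: (0, 0), (8, 0), (0, 8)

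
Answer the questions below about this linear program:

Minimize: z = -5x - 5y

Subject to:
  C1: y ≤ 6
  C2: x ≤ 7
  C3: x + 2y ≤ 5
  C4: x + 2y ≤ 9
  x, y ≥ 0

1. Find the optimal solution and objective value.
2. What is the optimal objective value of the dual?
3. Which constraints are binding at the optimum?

1. x = 5, y = 0, z = -25
2. -25 (by strong duality, equal to the primal optimum)
3. C3, y ≥ 0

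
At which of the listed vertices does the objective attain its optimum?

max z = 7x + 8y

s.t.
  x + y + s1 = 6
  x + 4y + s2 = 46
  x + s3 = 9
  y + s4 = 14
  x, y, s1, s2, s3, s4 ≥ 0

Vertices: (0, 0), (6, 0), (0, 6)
Evaluating z = 7x + 8y at each vertex:
  (0, 0): z = 0
  (6, 0): z = 42
  (0, 6): z = 48

The largest value is z = 48, attained at (0, 6).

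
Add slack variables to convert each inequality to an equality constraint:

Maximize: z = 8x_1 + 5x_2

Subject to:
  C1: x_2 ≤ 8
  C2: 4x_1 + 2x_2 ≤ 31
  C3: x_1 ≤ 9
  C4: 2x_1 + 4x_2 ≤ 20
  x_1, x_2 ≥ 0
max z = 8x_1 + 5x_2

s.t.
  x_2 + s1 = 8
  4x_1 + 2x_2 + s2 = 31
  x_1 + s3 = 9
  2x_1 + 4x_2 + s4 = 20
  x_1, x_2, s1, s2, s3, s4 ≥ 0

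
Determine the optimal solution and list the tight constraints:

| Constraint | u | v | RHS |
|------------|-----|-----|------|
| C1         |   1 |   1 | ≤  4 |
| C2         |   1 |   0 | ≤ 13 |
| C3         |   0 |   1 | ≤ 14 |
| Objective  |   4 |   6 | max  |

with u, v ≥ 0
Optimal: u = 0, v = 4
Binding: C1, u ≥ 0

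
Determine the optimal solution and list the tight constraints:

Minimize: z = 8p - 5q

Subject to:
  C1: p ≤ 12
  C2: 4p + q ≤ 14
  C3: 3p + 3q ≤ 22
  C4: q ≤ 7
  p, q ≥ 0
Optimal: p = 0, q = 7
Slack at optimum:
  C1: slack = 12
  C2: slack = 7
  C3: slack = 1
  C4: slack = 0 (binding)
  p ≥ 0: p = 0 (binding)
  q ≥ 0: q = 7
Binding constraints: C4, p ≥ 0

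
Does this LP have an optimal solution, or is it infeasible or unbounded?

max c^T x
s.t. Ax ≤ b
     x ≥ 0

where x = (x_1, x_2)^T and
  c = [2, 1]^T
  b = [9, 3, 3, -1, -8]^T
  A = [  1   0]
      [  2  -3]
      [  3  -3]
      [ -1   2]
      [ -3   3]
One constraint requires 3x_1 - 3x_2 ≤ 3, while the constraint -3x_1 + 3x_2 ≤ -8 is equivalent to 3x_1 - 3x_2 ≥ 8. Together they would need 8 ≤ 3x_1 - 3x_2 ≤ 3, which is impossible since 8 > 3. No point satisfies all constraints.

The feasible region is empty; the LP is infeasible.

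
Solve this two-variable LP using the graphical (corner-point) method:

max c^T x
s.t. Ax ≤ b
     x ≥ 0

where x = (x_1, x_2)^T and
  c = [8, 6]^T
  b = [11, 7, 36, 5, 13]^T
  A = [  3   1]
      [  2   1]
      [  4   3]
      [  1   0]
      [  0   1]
Each vertex is the intersection of two constraint boundaries that also satisfies all remaining constraints:
  x_1 = 0 and x_2 = 0 → (0, 0)
  2x_1 + x_2 = 7 and x_2 = 0 → (3.5, 0)
  2x_1 + x_2 = 7 and x_1 = 0 → (0, 7)

Evaluating z = 8x_1 + 6x_2 at each vertex:
  (0, 0): z = 0
  (3.5, 0): z = 28
  (0, 7): z = 42

The maximum is at (0, 7) with z = 42.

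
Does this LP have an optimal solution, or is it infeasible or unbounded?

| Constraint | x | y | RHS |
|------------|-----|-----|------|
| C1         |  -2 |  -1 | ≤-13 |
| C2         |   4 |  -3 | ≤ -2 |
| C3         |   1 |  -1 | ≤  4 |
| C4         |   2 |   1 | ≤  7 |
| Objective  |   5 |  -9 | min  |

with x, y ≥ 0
C4 requires 2x + y ≤ 7, while C1 (-2x - y ≤ -13) is equivalent to 2x + y ≥ 13. Together they would need 13 ≤ 2x + y ≤ 7, which is impossible since 13 > 7. No point satisfies all constraints.

The feasible region is empty; the LP is infeasible.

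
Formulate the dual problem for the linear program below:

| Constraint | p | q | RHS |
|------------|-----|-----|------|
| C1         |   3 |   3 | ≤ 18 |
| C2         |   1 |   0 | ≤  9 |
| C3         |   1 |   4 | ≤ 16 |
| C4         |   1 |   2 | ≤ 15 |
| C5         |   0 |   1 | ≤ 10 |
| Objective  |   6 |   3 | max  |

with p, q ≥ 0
Minimize: z = 18y1 + 9y2 + 16y3 + 15y4 + 10y5

Subject to:
  C1: -3y1 - y2 - y3 - y4 ≤ -6
  C2: -3y1 - 4y3 - 2y4 - y5 ≤ -3
  y1, y2, y3, y4, y5 ≥ 0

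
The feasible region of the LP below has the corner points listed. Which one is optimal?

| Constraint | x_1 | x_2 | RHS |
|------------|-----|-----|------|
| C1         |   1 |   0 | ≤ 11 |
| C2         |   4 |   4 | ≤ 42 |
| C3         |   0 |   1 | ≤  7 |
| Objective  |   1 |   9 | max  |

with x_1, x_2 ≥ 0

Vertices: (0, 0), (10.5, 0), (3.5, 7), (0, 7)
(3.5, 7) with z = 66.5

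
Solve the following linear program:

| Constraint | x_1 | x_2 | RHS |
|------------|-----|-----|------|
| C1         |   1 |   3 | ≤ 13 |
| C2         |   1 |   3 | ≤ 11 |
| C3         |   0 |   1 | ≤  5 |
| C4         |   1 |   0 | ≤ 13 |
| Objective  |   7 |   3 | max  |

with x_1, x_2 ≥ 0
Each vertex is the intersection of two constraint boundaries that also satisfies all remaining constraints:
  x_1 = 0 and x_2 = 0 → (0, 0)
  x_1 + 3x_2 = 11 and x_2 = 0 → (11, 0)
  x_1 + 3x_2 = 11 and x_1 = 0 → (0, 3.667)

Evaluating z = 7x_1 + 3x_2 at each vertex:
  (0, 0): z = 0
  (11, 0): z = 77
  (0, 3.667): z = 11

The maximum is at (11, 0) with z = 77.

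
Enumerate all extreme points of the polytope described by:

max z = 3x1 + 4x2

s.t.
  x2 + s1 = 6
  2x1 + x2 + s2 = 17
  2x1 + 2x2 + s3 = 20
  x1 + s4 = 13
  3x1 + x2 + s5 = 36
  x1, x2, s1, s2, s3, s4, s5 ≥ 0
Each vertex is the intersection of two constraint boundaries that also satisfies all remaining constraints:
  x1 = 0 and x2 = 0 → (0, 0)
  2x1 + x2 = 17 and x2 = 0 → (8.5, 0)
  2x1 + x2 = 17 and 2x1 + 2x2 = 20 → (7, 3)
  x2 = 6 and 2x1 + 2x2 = 20 → (4, 6)
  x2 = 6 and x1 = 0 → (0, 6)

Vertices: (0, 0), (8.5, 0), (7, 3), (4, 6), (0, 6)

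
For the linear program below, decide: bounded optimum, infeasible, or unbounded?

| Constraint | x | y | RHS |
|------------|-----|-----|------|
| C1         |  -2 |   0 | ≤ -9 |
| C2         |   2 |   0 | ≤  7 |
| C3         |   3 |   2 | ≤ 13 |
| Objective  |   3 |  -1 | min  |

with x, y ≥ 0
C2 requires 2x ≤ 7, while C1 (-2x ≤ -9) is equivalent to 2x ≥ 9. Together they would need 9 ≤ 2x ≤ 7, which is impossible since 9 > 7. No point satisfies all constraints.

The feasible region is empty; the LP is infeasible.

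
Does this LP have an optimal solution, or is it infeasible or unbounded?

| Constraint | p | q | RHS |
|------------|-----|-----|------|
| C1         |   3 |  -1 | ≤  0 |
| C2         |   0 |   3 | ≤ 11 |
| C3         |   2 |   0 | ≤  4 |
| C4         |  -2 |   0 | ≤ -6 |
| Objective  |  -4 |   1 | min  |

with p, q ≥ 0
C3 requires 2p ≤ 4, while C4 (-2p ≤ -6) is equivalent to 2p ≥ 6. Together they would need 6 ≤ 2p ≤ 4, which is impossible since 6 > 4. No point satisfies all constraints.

Infeasible — the constraint set is empty.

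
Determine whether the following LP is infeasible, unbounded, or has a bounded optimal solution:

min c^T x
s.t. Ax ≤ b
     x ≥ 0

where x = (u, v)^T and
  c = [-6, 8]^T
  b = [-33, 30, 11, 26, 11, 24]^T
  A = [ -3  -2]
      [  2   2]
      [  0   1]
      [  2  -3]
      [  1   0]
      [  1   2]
The point (11, 0) satisfies every constraint, so the LP is feasible; the constraints give u ≤ 11 and v ≤ 11, which with u, v ≥ 0 keep the feasible region inside a bounded box. A feasible, bounded LP attains a finite optimum at a vertex.

Evaluating z = -6u + 8v at each vertex:
  (11, 0): z = -66
  (11, 4): z = -34
  (6, 9): z = 36
  (4.5, 9.75): z = 51

Bounded optimum: z* = -66 at (11, 0).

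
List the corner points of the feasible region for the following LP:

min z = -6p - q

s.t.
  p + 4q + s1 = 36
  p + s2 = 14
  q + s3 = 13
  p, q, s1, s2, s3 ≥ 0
Each vertex is the intersection of two constraint boundaries that also satisfies all remaining constraints:
  p = 0 and q = 0 → (0, 0)
  p = 14 and q = 0 → (14, 0)
  p + 4q = 36 and p = 14 → (14, 5.5)
  p + 4q = 36 and p = 0 → (0, 9)

Vertices: (0, 0), (14, 0), (14, 5.5), (0, 9)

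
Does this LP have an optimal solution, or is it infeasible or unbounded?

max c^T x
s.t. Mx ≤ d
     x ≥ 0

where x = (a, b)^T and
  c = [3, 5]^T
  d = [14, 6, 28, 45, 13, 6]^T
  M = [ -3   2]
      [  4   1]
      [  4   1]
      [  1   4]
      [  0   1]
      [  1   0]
The point (0, 6) satisfies every constraint, so the LP is feasible; the constraints give a ≤ 6 and b ≤ 13, which with a, b ≥ 0 keep the feasible region inside a bounded box. A feasible, bounded LP attains a finite optimum at a vertex.

Evaluating z = 3a + 5b at each vertex:
  (0, 0): z = 0
  (1.5, 0): z = 4.5
  (0, 6): z = 30

Feasible with finite optimum z* = 30 at (0, 6).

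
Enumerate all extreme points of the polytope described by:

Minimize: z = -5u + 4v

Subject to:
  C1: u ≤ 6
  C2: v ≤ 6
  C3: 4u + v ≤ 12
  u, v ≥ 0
Each vertex is the intersection of two constraint boundaries that also satisfies all remaining constraints:
  u = 0 and v = 0 → (0, 0)
  4u + v = 12 and v = 0 → (3, 0)
  v = 6 and 4u + v = 12 → (1.5, 6)
  v = 6 and u = 0 → (0, 6)

Vertices: (0, 0), (3, 0), (1.5, 6), (0, 6)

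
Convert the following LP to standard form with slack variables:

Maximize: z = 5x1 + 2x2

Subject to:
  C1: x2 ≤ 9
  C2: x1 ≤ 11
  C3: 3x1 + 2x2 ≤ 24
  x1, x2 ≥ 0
max z = 5x1 + 2x2

s.t.
  x2 + s1 = 9
  x1 + s2 = 11
  3x1 + 2x2 + s3 = 24
  x1, x2, s1, s2, s3 ≥ 0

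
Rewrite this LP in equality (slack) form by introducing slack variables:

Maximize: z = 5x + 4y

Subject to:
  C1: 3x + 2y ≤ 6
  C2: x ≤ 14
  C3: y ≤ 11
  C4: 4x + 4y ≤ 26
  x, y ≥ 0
max z = 5x + 4y

s.t.
  3x + 2y + s1 = 6
  x + s2 = 14
  y + s3 = 11
  4x + 4y + s4 = 26
  x, y, s1, s2, s3, s4 ≥ 0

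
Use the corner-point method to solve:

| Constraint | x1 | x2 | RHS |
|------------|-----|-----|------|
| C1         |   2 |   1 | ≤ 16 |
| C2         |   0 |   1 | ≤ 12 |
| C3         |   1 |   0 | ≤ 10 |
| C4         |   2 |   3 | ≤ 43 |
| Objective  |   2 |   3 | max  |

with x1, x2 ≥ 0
Each vertex is the intersection of two constraint boundaries that also satisfies all remaining constraints:
  x1 = 0 and x2 = 0 → (0, 0)
  2x1 + x2 = 16 and x2 = 0 → (8, 0)
  2x1 + x2 = 16 and x2 = 12 → (2, 12)
  x2 = 12 and x1 = 0 → (0, 12)

Evaluating z = 2x1 + 3x2 at each vertex:
  (0, 0): z = 0
  (8, 0): z = 16
  (2, 12): z = 40
  (0, 12): z = 36

The maximum is at (2, 12) with z = 40.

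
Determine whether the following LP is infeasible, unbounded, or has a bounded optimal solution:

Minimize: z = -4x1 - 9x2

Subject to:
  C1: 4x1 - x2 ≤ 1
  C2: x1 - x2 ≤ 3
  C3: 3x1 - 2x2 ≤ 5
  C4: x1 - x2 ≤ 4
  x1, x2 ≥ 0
Feasible point: (0, 0) satisfies every constraint, so the LP is feasible.
Direction d = (0, 1): for each constraint row a, a·d ≤ 0 —
  (4)(0) + (-1)(1) = -1 ≤ 0
  (1)(0) + (-1)(1) = -1 ≤ 0
  (3)(0) + (-2)(1) = -2 ≤ 0
  (1)(0) + (-1)(1) = -1 ≤ 0
and d ≥ 0, so (0, 0) + t·d stays feasible for every t ≥ 0. Along this ray z = -4x1 - 9x2 changes by -9 per unit t, so z → −∞.

Unbounded: there is a feasible ray along which z → −∞.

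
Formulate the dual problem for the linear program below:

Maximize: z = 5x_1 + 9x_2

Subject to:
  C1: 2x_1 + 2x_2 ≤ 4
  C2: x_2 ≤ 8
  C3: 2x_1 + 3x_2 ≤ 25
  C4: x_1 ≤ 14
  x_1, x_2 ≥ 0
Minimize: z = 4y1 + 8y2 + 25y3 + 14y4

Subject to:
  C1: -2y1 - 2y3 - y4 ≤ -5
  C2: -2y1 - y2 - 3y3 ≤ -9
  y1, y2, y3, y4 ≥ 0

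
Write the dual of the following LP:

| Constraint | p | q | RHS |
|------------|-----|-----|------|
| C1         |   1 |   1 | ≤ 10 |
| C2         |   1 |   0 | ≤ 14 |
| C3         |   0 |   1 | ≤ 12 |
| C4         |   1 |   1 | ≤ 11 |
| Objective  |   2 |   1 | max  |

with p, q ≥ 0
Minimize: z = 10y1 + 14y2 + 12y3 + 11y4

Subject to:
  C1: -y1 - y2 - y4 ≤ -2
  C2: -y1 - y3 - y4 ≤ -1
  y1, y2, y3, y4 ≥ 0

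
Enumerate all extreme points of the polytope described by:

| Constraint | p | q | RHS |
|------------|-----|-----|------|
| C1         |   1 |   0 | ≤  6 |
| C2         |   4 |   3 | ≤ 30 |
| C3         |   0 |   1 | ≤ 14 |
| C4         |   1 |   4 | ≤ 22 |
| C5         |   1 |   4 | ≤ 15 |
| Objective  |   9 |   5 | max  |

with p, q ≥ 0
Each vertex is the intersection of two constraint boundaries that also satisfies all remaining constraints:
  p = 0 and q = 0 → (0, 0)
  p = 6 and q = 0 → (6, 0)
  p = 6 and 4p + 3q = 30 → (6, 2)
  4p + 3q = 30 and p + 4q = 15 → (5.769, 2.308)
  p + 4q = 15 and p = 0 → (0, 3.75)

Vertices: (0, 0), (6, 0), (6, 2), (5.769, 2.308), (0, 3.75)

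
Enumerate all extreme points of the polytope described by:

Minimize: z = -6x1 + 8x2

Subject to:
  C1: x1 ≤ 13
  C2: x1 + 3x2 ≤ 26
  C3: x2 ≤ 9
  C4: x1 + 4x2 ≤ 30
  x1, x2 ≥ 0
Each vertex is the intersection of two constraint boundaries that also satisfies all remaining constraints:
  x1 = 0 and x2 = 0 → (0, 0)
  x1 = 13 and x2 = 0 → (13, 0)
  x1 = 13 and x1 + 4x2 = 30 → (13, 4.25)
  x1 + 4x2 = 30 and x1 = 0 → (0, 7.5)

Vertices: (0, 0), (13, 0), (13, 4.25), (0, 7.5)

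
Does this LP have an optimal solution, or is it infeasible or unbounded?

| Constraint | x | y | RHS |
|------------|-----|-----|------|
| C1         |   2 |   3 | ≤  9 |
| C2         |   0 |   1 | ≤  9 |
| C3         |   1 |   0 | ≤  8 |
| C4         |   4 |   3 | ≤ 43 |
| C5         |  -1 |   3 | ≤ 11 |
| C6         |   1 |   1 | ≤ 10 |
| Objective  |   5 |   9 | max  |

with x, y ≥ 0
The point (0, 3) satisfies every constraint, so the LP is feasible; the constraints give x ≤ 8 and y ≤ 9, which with x, y ≥ 0 keep the feasible region inside a bounded box. A feasible, bounded LP attains a finite optimum at a vertex.

Evaluating z = 5x + 9y at each vertex:
  (0, 0): z = 0
  (4.5, 0): z = 22.5
  (0, 3): z = 27

Feasible with finite optimum z* = 27 at (0, 3).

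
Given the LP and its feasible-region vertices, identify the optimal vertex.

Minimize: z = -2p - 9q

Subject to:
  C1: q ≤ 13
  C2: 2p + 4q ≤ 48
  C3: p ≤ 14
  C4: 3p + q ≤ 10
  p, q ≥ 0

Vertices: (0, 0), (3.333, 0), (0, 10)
(0, 10) with z = -90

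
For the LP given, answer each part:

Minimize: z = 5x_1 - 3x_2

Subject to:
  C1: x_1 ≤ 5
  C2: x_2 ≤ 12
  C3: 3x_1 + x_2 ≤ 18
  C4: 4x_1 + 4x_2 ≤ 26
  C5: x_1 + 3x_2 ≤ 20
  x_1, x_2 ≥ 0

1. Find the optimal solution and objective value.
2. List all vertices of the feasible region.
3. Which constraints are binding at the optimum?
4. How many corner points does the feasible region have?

1. x_1 = 0, x_2 = 6.5, z = -19.5
2. (0, 0), (5, 0), (5, 1.5), (0, 6.5)
3. C4, x_1 ≥ 0
4. 4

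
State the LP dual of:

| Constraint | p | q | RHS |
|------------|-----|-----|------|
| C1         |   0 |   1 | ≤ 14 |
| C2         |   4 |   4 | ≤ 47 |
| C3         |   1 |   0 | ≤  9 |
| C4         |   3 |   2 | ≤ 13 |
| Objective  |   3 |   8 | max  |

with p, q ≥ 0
Minimize: z = 14y1 + 47y2 + 9y3 + 13y4

Subject to:
  C1: -4y2 - y3 - 3y4 ≤ -3
  C2: -y1 - 4y2 - 2y4 ≤ -8
  y1, y2, y3, y4 ≥ 0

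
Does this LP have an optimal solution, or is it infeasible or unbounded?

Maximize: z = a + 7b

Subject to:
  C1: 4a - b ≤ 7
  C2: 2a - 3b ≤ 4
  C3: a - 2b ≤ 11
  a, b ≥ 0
Feasible point: (0, 0) satisfies every constraint, so the LP is feasible.
Direction d = (0, 1): for each constraint row a, a·d ≤ 0 —
  (4)(0) + (-1)(1) = -1 ≤ 0
  (2)(0) + (-3)(1) = -3 ≤ 0
  (1)(0) + (-2)(1) = -2 ≤ 0
and d ≥ 0, so (0, 0) + t·d stays feasible for every t ≥ 0. Along this ray z = a + 7b changes by 7 per unit t, so z → +∞.

Unbounded — the objective can increase without bound over the feasible region.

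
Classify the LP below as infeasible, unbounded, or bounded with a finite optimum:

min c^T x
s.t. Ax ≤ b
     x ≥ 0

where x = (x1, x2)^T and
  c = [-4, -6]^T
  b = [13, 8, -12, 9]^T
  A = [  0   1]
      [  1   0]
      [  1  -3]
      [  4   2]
The point (0, 4.5) satisfies every constraint, so the LP is feasible; the constraints give x1 ≤ 8 and x2 ≤ 13, which with x1, x2 ≥ 0 keep the feasible region inside a bounded box. A feasible, bounded LP attains a finite optimum at a vertex.

Evaluating z = -4x1 - 6x2 at each vertex:
  (0, 4): z = -24
  (0.2143, 4.071): z = -25.29
  (0, 4.5): z = -27

Bounded optimum: z* = -27 at (0, 4.5).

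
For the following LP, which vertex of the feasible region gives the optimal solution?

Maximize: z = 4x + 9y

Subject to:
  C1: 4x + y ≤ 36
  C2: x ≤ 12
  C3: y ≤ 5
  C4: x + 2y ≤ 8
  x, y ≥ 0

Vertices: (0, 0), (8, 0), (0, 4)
Evaluating z = 4x + 9y at each vertex:
  (0, 0): z = 0
  (8, 0): z = 32
  (0, 4): z = 36

The largest value is z = 36, attained at (0, 4).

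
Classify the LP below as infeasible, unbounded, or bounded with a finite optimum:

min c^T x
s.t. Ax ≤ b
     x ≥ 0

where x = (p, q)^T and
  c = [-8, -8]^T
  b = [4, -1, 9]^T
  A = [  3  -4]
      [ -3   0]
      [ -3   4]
Feasible point: (1, 0) satisfies every constraint, so the LP is feasible.
Direction d = (4, 3): for each constraint row a, a·d ≤ 0 —
  (3)(4) + (-4)(3) = 0 ≤ 0
  (-3)(4) + (0)(3) = -12 ≤ 0
  (-3)(4) + (4)(3) = 0 ≤ 0
and d ≥ 0, so (1, 0) + t·d stays feasible for every t ≥ 0. Along this ray z = -8p - 8q changes by -56 per unit t, so z → −∞.

Unbounded — the objective can decrease without bound over the feasible region.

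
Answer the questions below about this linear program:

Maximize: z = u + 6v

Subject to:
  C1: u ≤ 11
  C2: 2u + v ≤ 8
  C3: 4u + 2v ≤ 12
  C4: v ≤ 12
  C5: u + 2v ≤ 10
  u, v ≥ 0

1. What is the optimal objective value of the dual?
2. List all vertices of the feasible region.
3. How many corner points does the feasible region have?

1. 30 (by strong duality, equal to the primal optimum)
2. (0, 0), (3, 0), (0.6667, 4.667), (0, 5)
3. 4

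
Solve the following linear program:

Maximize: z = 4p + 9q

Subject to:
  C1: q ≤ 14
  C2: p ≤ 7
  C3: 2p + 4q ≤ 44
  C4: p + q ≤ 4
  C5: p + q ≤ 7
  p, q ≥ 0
Each vertex is the intersection of two constraint boundaries that also satisfies all remaining constraints:
  p = 0 and q = 0 → (0, 0)
  p + q = 4 and q = 0 → (4, 0)
  p + q = 4 and p = 0 → (0, 4)

Evaluating z = 4p + 9q at each vertex:
  (0, 0): z = 0
  (4, 0): z = 16
  (0, 4): z = 36

The maximum is at (0, 4) with z = 36.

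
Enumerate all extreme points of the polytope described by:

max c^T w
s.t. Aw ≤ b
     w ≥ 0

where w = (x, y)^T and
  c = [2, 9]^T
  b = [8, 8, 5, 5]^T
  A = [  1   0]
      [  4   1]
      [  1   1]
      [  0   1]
Each vertex is the intersection of two constraint boundaries that also satisfies all remaining constraints:
  x = 0 and y = 0 → (0, 0)
  4x + y = 8 and y = 0 → (2, 0)
  4x + y = 8 and x + y = 5 → (1, 4)
  x + y = 5 and y = 5 → (0, 5)

Vertices: (0, 0), (2, 0), (1, 4), (0, 5)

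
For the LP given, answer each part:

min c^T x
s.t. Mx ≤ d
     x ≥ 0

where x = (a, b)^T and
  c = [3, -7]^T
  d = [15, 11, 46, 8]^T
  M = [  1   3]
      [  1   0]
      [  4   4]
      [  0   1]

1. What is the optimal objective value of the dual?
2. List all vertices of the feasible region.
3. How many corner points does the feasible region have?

1. -35 (by strong duality, equal to the primal optimum)
2. (0, 0), (11, 0), (11, 0.5), (9.75, 1.75), (0, 5)
3. 5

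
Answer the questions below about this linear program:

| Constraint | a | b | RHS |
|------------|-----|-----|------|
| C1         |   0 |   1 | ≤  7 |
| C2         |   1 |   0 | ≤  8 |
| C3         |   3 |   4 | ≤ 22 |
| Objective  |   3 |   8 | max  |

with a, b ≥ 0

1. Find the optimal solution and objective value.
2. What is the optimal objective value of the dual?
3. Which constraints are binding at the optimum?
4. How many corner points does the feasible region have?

1. a = 0, b = 5.5, z = 44
2. 44 (by strong duality, equal to the primal optimum)
3. C3, a ≥ 0
4. 3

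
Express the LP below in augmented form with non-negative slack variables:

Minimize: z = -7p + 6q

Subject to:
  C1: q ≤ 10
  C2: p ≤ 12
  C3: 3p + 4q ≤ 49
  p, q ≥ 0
min z = -7p + 6q

s.t.
  q + s1 = 10
  p + s2 = 12
  3p + 4q + s3 = 49
  p, q, s1, s2, s3 ≥ 0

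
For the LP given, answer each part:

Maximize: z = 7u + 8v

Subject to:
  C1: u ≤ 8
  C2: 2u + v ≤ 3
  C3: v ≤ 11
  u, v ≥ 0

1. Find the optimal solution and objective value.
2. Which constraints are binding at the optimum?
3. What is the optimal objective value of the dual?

1. u = 0, v = 3, z = 24
2. C2, u ≥ 0
3. 24 (by strong duality, equal to the primal optimum)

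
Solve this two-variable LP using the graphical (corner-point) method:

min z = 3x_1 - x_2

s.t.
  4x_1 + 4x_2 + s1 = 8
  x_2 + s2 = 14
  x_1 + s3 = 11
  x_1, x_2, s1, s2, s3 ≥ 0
Each vertex is the intersection of two constraint boundaries that also satisfies all remaining constraints:
  x_1 = 0 and x_2 = 0 → (0, 0)
  4x_1 + 4x_2 = 8 and x_2 = 0 → (2, 0)
  4x_1 + 4x_2 = 8 and x_1 = 0 → (0, 2)

Evaluating z = 3x_1 - x_2 at each vertex:
  (0, 0): z = 0
  (2, 0): z = 6
  (0, 2): z = -2

The minimum is at (0, 2) with z = -2.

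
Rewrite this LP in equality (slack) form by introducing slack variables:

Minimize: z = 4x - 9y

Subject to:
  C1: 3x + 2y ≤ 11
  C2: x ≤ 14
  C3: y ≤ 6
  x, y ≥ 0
min z = 4x - 9y

s.t.
  3x + 2y + s1 = 11
  x + s2 = 14
  y + s3 = 6
  x, y, s1, s2, s3 ≥ 0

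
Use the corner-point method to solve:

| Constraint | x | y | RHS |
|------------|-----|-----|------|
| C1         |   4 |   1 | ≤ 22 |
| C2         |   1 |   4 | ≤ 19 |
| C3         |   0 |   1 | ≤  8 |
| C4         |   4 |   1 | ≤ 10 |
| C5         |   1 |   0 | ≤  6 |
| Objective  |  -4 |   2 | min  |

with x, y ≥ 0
x = 2.5, y = 0, z = -10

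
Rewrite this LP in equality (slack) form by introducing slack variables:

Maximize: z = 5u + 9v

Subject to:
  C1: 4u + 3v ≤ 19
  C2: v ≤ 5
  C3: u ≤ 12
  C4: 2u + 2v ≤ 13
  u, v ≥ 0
max z = 5u + 9v

s.t.
  4u + 3v + s1 = 19
  v + s2 = 5
  u + s3 = 12
  2u + 2v + s4 = 13
  u, v, s1, s2, s3, s4 ≥ 0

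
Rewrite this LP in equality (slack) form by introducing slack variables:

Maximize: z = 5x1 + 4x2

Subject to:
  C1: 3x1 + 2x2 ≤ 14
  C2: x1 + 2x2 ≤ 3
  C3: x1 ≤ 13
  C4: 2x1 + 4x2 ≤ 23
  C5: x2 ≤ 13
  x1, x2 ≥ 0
max z = 5x1 + 4x2

s.t.
  3x1 + 2x2 + s1 = 14
  x1 + 2x2 + s2 = 3
  x1 + s3 = 13
  2x1 + 4x2 + s4 = 23
  x2 + s5 = 13
  x1, x2, s1, s2, s3, s4, s5 ≥ 0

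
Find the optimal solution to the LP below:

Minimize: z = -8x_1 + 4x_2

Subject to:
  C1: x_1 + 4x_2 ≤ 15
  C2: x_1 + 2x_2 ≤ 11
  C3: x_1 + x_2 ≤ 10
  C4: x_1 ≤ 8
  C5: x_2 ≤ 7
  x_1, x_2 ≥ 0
x_1 = 8, x_2 = 0, z = -64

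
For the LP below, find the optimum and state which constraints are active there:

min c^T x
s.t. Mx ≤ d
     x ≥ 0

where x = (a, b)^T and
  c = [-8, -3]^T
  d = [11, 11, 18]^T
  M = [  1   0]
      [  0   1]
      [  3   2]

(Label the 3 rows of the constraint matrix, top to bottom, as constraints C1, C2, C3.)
Optimal: a = 6, b = 0
Binding: C3, b ≥ 0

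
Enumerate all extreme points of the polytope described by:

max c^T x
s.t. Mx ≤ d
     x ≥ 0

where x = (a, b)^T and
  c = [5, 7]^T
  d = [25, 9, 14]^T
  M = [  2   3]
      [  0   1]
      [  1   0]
Each vertex is the intersection of two constraint boundaries that also satisfies all remaining constraints:
  a = 0 and b = 0 → (0, 0)
  2a + 3b = 25 and b = 0 → (12.5, 0)
  2a + 3b = 25 and a = 0 → (0, 8.333)

Vertices: (0, 0), (12.5, 0), (0, 8.333)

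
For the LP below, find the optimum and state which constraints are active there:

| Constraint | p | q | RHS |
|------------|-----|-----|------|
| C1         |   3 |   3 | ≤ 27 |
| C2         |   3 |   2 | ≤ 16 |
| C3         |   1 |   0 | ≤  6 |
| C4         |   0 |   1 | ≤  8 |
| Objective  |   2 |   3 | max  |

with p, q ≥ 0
Optimal: p = 0, q = 8
Slack at optimum:
  C1: slack = 3
  C2: slack = 0 (binding)
  C3: slack = 6
  C4: slack = 0 (binding)
  p ≥ 0: p = 0 (binding)
  q ≥ 0: q = 8
Binding constraints: C2, C4, p ≥ 0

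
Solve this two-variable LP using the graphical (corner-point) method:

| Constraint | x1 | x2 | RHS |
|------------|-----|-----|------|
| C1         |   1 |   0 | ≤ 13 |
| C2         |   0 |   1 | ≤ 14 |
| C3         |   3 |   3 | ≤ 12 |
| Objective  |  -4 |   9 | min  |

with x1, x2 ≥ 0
Each vertex is the intersection of two constraint boundaries that also satisfies all remaining constraints:
  x1 = 0 and x2 = 0 → (0, 0)
  3x1 + 3x2 = 12 and x2 = 0 → (4, 0)
  3x1 + 3x2 = 12 and x1 = 0 → (0, 4)

Evaluating z = -4x1 + 9x2 at each vertex:
  (0, 0): z = 0
  (4, 0): z = -16
  (0, 4): z = 36

The minimum is at (4, 0) with z = -16.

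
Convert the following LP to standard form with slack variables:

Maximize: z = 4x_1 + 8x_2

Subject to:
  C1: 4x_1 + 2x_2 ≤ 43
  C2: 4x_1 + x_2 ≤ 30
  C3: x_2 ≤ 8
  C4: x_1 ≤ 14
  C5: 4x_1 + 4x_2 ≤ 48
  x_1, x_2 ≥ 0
max z = 4x_1 + 8x_2

s.t.
  4x_1 + 2x_2 + s1 = 43
  4x_1 + x_2 + s2 = 30
  x_2 + s3 = 8
  x_1 + s4 = 14
  4x_1 + 4x_2 + s5 = 48
  x_1, x_2, s1, s2, s3, s4, s5 ≥ 0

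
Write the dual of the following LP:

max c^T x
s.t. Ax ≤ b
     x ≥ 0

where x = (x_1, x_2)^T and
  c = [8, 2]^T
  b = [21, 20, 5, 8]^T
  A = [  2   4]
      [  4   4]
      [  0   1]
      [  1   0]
Minimize: z = 21y1 + 20y2 + 5y3 + 8y4

Subject to:
  C1: -2y1 - 4y2 - y4 ≤ -8
  C2: -4y1 - 4y2 - y3 ≤ -2
  y1, y2, y3, y4 ≥ 0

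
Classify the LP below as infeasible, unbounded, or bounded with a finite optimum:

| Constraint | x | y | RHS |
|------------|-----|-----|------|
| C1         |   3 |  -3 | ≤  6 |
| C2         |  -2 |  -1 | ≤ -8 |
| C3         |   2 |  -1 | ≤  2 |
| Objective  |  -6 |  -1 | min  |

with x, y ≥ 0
Feasible point: (2, 4) satisfies every constraint, so the LP is feasible.
Direction d = (0, 1): for each constraint row a, a·d ≤ 0 —
  (3)(0) + (-3)(1) = -3 ≤ 0
  (-2)(0) + (-1)(1) = -1 ≤ 0
  (2)(0) + (-1)(1) = -1 ≤ 0
and d ≥ 0, so (2, 4) + t·d stays feasible for every t ≥ 0. Along this ray z = -6x - y changes by -1 per unit t, so z → −∞.

Unbounded — the objective can decrease without bound over the feasible region.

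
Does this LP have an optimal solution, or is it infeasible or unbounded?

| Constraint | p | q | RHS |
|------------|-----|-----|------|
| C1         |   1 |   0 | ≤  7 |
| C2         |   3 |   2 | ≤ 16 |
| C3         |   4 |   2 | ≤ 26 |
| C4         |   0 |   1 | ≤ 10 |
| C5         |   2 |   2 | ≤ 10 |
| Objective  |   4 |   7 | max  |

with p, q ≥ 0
The point (0, 5) satisfies every constraint, so the LP is feasible; the constraints give p ≤ 7 and q ≤ 10, which with p, q ≥ 0 keep the feasible region inside a bounded box. A feasible, bounded LP attains a finite optimum at a vertex.

Bounded optimum: z* = 35 at (0, 5).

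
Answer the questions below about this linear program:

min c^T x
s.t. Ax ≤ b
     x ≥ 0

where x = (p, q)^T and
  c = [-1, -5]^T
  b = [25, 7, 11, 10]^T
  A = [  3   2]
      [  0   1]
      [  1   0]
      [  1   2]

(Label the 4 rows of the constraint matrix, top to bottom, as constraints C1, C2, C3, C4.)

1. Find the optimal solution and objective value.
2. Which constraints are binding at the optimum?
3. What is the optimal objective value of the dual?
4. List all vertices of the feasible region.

1. p = 0, q = 5, z = -25
2. C4, p ≥ 0
3. -25 (by strong duality, equal to the primal optimum)
4. (0, 0), (8.333, 0), (7.5, 1.25), (0, 5)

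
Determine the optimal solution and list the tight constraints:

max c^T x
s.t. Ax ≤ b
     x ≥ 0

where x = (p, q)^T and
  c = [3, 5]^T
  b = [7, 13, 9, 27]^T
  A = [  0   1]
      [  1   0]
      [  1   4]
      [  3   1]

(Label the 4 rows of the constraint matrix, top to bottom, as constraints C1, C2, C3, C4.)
Optimal: p = 9, q = 0
Binding: C3, C4, q ≥ 0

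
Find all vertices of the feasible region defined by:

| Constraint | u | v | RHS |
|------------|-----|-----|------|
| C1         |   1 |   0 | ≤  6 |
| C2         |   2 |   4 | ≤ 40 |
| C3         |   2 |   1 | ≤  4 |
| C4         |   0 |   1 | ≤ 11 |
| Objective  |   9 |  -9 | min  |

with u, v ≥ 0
Each vertex is the intersection of two constraint boundaries that also satisfies all remaining constraints:
  u = 0 and v = 0 → (0, 0)
  2u + v = 4 and v = 0 → (2, 0)
  2u + v = 4 and u = 0 → (0, 4)

Vertices: (0, 0), (2, 0), (0, 4)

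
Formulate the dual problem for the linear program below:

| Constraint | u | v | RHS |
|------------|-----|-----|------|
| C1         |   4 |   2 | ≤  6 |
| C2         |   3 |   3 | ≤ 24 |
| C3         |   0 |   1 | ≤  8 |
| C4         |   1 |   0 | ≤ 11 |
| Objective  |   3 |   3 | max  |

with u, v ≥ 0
Minimize: z = 6y1 + 24y2 + 8y3 + 11y4

Subject to:
  C1: -4y1 - 3y2 - y4 ≤ -3
  C2: -2y1 - 3y2 - y3 ≤ -3
  y1, y2, y3, y4 ≥ 0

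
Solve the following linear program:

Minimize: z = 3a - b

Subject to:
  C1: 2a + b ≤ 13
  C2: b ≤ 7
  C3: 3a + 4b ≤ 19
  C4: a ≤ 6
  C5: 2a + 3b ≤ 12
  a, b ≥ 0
Each vertex is the intersection of two constraint boundaries that also satisfies all remaining constraints:
  a = 0 and b = 0 → (0, 0)
  a = 6 and 2a + 3b = 12 → (6, 0)
  2a + 3b = 12 and a = 0 → (0, 4)

Evaluating z = 3a - b at each vertex:
  (0, 0): z = 0
  (6, 0): z = 18
  (0, 4): z = -4

The minimum is at (0, 4) with z = -4.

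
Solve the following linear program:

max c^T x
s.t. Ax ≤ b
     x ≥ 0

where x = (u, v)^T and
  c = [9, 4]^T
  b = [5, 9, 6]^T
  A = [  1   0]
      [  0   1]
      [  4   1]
Each vertex is the intersection of two constraint boundaries that also satisfies all remaining constraints:
  u = 0 and v = 0 → (0, 0)
  4u + v = 6 and v = 0 → (1.5, 0)
  4u + v = 6 and u = 0 → (0, 6)

Evaluating z = 9u + 4v at each vertex:
  (0, 0): z = 0
  (1.5, 0): z = 13.5
  (0, 6): z = 24

The maximum is at (0, 6) with z = 24.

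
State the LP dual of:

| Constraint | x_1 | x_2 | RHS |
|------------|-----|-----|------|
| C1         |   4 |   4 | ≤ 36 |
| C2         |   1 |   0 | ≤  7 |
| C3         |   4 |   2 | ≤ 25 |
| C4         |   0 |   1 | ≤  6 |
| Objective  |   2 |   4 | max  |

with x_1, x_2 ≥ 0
Minimize: z = 36y1 + 7y2 + 25y3 + 6y4

Subject to:
  C1: -4y1 - y2 - 4y3 ≤ -2
  C2: -4y1 - 2y3 - y4 ≤ -4
  y1, y2, y3, y4 ≥ 0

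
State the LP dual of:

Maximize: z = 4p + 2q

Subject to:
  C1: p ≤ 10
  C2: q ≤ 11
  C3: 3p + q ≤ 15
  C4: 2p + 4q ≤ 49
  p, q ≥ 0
Minimize: z = 10y1 + 11y2 + 15y3 + 49y4

Subject to:
  C1: -y1 - 3y3 - 2y4 ≤ -4
  C2: -y2 - y3 - 4y4 ≤ -2
  y1, y2, y3, y4 ≥ 0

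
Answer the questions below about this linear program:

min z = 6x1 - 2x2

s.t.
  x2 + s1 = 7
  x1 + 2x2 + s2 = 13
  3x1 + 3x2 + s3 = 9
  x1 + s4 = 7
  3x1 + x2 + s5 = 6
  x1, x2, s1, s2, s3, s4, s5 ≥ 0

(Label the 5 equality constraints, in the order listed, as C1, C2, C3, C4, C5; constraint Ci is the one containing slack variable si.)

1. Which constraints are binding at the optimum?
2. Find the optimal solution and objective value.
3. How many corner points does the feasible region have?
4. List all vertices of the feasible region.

1. C3, x1 ≥ 0
2. x1 = 0, x2 = 3, z = -6
3. 4
4. (0, 0), (2, 0), (1.5, 1.5), (0, 3)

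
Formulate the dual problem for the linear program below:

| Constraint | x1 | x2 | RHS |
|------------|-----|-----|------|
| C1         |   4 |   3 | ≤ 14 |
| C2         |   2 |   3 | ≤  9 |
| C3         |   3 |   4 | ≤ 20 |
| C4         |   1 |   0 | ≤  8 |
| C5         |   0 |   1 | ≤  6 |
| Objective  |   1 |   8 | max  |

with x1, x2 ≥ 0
Minimize: z = 14y1 + 9y2 + 20y3 + 8y4 + 6y5

Subject to:
  C1: -4y1 - 2y2 - 3y3 - y4 ≤ -1
  C2: -3y1 - 3y2 - 4y3 - y5 ≤ -8
  y1, y2, y3, y4, y5 ≥ 0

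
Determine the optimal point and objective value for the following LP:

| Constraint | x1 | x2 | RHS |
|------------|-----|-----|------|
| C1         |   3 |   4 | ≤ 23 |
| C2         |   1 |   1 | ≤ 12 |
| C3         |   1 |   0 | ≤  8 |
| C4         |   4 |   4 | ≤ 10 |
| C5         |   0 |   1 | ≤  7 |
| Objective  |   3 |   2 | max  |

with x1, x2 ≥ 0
Each vertex is the intersection of two constraint boundaries that also satisfies all remaining constraints:
  x1 = 0 and x2 = 0 → (0, 0)
  4x1 + 4x2 = 10 and x2 = 0 → (2.5, 0)
  4x1 + 4x2 = 10 and x1 = 0 → (0, 2.5)

Evaluating z = 3x1 + 2x2 at each vertex:
  (0, 0): z = 0
  (2.5, 0): z = 7.5
  (0, 2.5): z = 5

The maximum is at (2.5, 0) with z = 7.5.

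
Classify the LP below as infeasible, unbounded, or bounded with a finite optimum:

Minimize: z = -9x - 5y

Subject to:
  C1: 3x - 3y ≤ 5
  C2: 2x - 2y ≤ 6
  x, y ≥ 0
Feasible point: (0, 0) satisfies every constraint, so the LP is feasible.
Direction d = (0, 1): for each constraint row a, a·d ≤ 0 —
  (3)(0) + (-3)(1) = -3 ≤ 0
  (2)(0) + (-2)(1) = -2 ≤ 0
and d ≥ 0, so (0, 0) + t·d stays feasible for every t ≥ 0. Along this ray z = -9x - 5y changes by -5 per unit t, so z → −∞.

The LP is unbounded; z can be made arbitrarily small.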